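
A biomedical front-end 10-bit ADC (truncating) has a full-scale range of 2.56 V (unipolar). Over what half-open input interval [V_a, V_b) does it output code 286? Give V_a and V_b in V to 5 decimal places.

[0.71500 V, 0.71750 V)

LSB = 2.56/2^10 = 2.500 mV.
V_a = V_low + 286·LSB = 0.715 V; V_b = V_low + 287·LSB = 0.7175 V.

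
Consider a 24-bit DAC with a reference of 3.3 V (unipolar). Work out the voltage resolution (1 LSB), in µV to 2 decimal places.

0.20 µV

Full-scale span = 3.3 V.
LSB = 3.3 / 2^24 = 3.3 / 16777216 = 1.96695e-07 V = 0.20 µV.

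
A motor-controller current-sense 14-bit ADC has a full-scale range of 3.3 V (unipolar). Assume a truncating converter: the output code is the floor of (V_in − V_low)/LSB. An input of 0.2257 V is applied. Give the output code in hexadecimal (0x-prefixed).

Full-scale span = 3.3 V; LSB = 3.3/2^14 = 201.42 µV.
(V_in − V_low)/LSB = (0.2257 − 0) / 0.000201416 = 1120.566.
So the output code is 1120.
In hexadecimal (0x-prefixed): 0x460.

code 0x460 (decimal 1120)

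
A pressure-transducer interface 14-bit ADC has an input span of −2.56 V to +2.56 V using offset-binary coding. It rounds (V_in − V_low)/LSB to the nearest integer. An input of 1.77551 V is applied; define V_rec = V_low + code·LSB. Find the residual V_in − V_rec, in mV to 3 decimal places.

One LSB is 5.12 V / 16384 = 312.50 µV.
(V_in − V_low)/LSB = (1.77551 − (−2.56))/0.0003125 = 13873.6320 → code 13874 (round).
Reconstructed: 1.775625 V.
V_in − V_rec = -0.000115 V = -0.115 mV.

-0.115 mV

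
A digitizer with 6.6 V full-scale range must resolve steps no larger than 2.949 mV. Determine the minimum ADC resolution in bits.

12 bits

Number of steps required ≥ 6.6 V / 2.949 mV = 2238.05.
Need 2^N ≥ 2238.05; 2^11 = 2048, 2^12 = 4096.
Minimum N = 12.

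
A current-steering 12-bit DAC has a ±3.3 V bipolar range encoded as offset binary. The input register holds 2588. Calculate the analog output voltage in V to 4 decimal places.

0.8701 V

LSB = 6.6 V / 2^12 = 1.611 mV.
V_out = (−3.3) + 2588 × 0.00161133 V = 0.870117 V.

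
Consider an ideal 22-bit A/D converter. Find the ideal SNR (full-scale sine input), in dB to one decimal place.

SNR ≈ 6.02·N + 1.76 dB = 6.02·22 + 1.76 = 134.20 dB.

134.2 dB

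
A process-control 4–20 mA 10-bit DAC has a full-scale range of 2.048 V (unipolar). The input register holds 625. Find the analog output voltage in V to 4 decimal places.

1.2500 V

LSB = 2.048 V / 2^10 = 2.000 mV.
V_out = 0 + 625 × 0.002 V = 1.25 V.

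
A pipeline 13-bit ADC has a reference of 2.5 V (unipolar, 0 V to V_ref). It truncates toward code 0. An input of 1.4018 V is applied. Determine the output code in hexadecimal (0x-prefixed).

With 8192 levels over 2.5 V, one step is 305.18 µV.
(V_in − V_low)/LSB = (1.4018 − 0) / 0.000305176 = 4593.418.
Floor → code 4593.
In hexadecimal (0x-prefixed): 0x11F1.

code 0x11F1 (decimal 4593)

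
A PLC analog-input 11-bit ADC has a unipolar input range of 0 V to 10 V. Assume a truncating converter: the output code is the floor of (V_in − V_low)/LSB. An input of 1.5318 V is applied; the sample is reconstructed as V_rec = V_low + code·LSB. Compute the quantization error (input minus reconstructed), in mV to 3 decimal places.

3.480 mV

Step size: 10 V ÷ 2^11 = 4.883 mV.
Scaled input = 313.7126 LSBs, so code = 313.
V_rec = 0 + 313·0.00488281 = 1.5283203 V.
V_in − V_rec = 0.00347969 V = 3.480 mV.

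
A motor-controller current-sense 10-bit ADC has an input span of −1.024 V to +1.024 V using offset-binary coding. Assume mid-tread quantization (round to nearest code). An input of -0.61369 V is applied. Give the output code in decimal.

Full-scale span = 2.048 V; LSB = 2.048/2^10 = 2.000 mV.
Input sits at 205.155 steps above V_low.
round(205.155) = 205.

code 205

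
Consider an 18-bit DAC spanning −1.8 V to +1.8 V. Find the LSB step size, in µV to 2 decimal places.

Full-scale span = 3.6 V.
LSB = 3.6 / 2^18 = 3.6 / 262144 = 1.37329e-05 V = 13.73 µV.

13.73 µV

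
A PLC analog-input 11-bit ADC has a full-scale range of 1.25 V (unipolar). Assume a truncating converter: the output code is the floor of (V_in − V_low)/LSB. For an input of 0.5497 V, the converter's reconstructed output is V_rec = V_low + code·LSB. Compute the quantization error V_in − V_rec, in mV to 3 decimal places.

LSB = 1.25/2^11 = 0.610 mV.
(0.5497 − 0)/0.000610352 = 900.6285; ⌊·⌋ gives code 900.
Reconstructed: 0.54931641 V.
Error = 0.5497 − 0.54931641 = 0.000383594 V = 0.384 mV.

0.384 mV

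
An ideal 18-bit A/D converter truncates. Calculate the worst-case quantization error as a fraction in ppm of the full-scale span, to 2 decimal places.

Truncating → worst-case error = 1 LSB = V_FS/2^18, so 1e+06/262144 = 3.8147 ppm of full scale.

3.81 ppm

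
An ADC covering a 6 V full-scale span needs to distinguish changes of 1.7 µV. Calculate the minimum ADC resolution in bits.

Number of steps required ≥ 6 V / 1.7 µV = 3529411.76.
Need 2^N ≥ 3529411.76; 2^21 = 2097152, 2^22 = 4194304.
Minimum N = 22.

22 bits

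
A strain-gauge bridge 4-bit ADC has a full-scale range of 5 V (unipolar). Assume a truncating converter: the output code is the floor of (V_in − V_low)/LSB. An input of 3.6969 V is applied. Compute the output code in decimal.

code 11

With 16 levels over 5 V, one step is 312.500 mV.
(V_in − V_low)/LSB = (3.6969 − 0) / 0.3125 = 11.830.
So the output code is 11.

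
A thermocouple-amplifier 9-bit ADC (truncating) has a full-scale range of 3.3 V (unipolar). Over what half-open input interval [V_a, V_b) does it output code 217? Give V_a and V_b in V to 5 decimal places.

[1.39863 V, 1.40508 V)

LSB = 3.3/2^9 = 6.445 mV.
V_a = V_low + 217·LSB = 1.39863 V; V_b = V_low + 218·LSB = 1.40508 V.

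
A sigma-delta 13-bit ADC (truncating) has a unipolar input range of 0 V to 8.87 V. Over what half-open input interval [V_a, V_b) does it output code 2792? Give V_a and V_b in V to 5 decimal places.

[3.02308 V, 3.02416 V)

LSB = 8.87/2^13 = 1.083 mV.
V_a = V_low + 2792·LSB = 3.02308 V; V_b = V_low + 2793·LSB = 3.02416 V.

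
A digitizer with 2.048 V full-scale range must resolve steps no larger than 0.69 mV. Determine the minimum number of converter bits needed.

12 bits

Number of steps required ≥ 2.048 V / 0.69 mV = 2968.12.
Need 2^N ≥ 2968.12; 2^11 = 2048, 2^12 = 4096.
Minimum N = 12.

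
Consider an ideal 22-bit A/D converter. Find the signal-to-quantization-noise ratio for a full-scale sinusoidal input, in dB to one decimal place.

134.2 dB

SNR ≈ 6.02·N + 1.76 dB = 6.02·22 + 1.76 = 134.20 dB.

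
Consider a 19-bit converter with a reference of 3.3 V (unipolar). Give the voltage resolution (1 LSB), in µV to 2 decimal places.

Full-scale span = 3.3 V.
LSB = 3.3 / 2^19 = 3.3 / 524288 = 6.29425e-06 V = 6.29 µV.

6.29 µV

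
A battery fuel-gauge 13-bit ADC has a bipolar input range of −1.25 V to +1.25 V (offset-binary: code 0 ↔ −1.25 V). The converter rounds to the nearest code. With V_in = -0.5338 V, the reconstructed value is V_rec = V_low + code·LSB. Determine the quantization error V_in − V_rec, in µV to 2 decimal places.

-47.56 µV

LSB = 2.5/2^13 = 305.18 µV.
Scaled input = 2346.8442 LSBs, so code = 2347.
Code 2347 maps back to (−1.25) + 2347×0.000305176 V = -0.53375244 V.
Error = -0.5338 − (−0.53375244) = -4.75586e-05 V = -47.56 µV.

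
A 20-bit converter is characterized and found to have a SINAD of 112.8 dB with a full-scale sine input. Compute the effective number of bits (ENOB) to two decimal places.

18.45 bits

ENOB = (SINAD − 1.76) / 6.02 = (112.8 − 1.76)/6.02 = 18.445.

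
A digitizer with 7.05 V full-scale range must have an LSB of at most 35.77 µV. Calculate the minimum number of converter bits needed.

Number of steps required ≥ 7.05 V / 35.77 µV = 197092.54.
Need 2^N ≥ 197092.54; 2^17 = 131072, 2^18 = 262144.
Minimum N = 18.

18 bits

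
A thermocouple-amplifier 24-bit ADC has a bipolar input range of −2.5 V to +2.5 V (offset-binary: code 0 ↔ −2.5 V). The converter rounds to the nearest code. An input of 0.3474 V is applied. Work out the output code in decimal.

Full-scale span = 5 V; LSB = 5/2^24 = 0.30 µV.
(V_in − V_low)/LSB = (0.3474 − (−2.5)) / 2.98023e-07 = 9554288.968.
round(9554288.968) = 9554289.

code 9554289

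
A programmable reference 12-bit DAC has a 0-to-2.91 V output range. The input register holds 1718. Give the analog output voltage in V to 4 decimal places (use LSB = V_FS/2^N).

1.2206 V

LSB = 2.91 V / 2^12 = 0.710 mV.
V_out = 0 + 1718 × 0.000710449 V = 1.22055 V.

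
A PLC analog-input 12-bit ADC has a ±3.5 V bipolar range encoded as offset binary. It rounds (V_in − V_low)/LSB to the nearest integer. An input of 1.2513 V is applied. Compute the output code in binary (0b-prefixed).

code 0b101011011100 (decimal 2780)

Full-scale span = 7 V; LSB = 7/2^12 = 1.709 mV.
(V_in − V_low)/LSB = (1.2513 − (−3.5)) / 0.00170898 = 2780.189.
Round → code 2780.
In binary (0b-prefixed): 0b101011011100.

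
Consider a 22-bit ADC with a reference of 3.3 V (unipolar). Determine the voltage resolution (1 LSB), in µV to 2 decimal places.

0.79 µV

Full-scale span = 3.3 V.
LSB = 3.3 / 2^22 = 3.3 / 4194304 = 7.86781e-07 V = 0.79 µV.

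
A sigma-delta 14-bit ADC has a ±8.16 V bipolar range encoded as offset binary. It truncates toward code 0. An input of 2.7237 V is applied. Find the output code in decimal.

LSB = 16.32 V / 16384 = 0.996 mV.
(V_in − V_low)/LSB = (2.7237 − (−8.16)) / 0.000996094 = 10926.381.
⌊·⌋(10926.381) = 10926.

code 10926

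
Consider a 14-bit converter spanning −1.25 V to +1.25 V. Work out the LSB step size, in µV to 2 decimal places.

Full-scale span = 2.5 V.
LSB = 2.5 / 2^14 = 2.5 / 16384 = 0.000152588 V = 152.59 µV.

152.59 µV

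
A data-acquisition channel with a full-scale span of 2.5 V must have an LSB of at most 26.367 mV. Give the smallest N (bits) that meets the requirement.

7 bits

Number of steps required ≥ 2.5 V / 26.367 mV = 94.82.
Need 2^N ≥ 94.82; 2^6 = 64, 2^7 = 128.
Minimum N = 7.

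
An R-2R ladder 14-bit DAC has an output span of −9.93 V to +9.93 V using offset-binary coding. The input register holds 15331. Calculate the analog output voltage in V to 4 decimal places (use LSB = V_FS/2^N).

LSB = 19.86 V / 2^14 = 1.212 mV.
V_out = (−9.93) + 15331 × 0.00121216 V = 8.6536 V.

8.6536 V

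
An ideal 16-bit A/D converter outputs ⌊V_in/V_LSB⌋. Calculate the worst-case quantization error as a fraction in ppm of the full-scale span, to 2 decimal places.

Truncating → worst-case error = 1 LSB = V_FS/2^16, so 1e+06/65536 = 15.2588 ppm of full scale.

15.26 ppm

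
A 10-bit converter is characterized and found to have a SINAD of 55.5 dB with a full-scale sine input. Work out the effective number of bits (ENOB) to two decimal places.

ENOB = (SINAD − 1.76) / 6.02 = (55.5 − 1.76)/6.02 = 8.927.

8.93 bits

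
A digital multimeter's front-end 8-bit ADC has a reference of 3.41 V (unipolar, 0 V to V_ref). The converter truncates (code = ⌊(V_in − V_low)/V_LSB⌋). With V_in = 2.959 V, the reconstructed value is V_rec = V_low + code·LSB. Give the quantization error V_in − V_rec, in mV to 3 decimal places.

1.891 mV

LSB = 3.41/2^8 = 13.320 mV.
(2.959 − 0)/0.0133203 = 222.1419; ⌊·⌋ gives code 222.
Reconstructed: 2.9571094 V.
Error = 2.959 − 2.9571094 = 0.00189062 V = 1.891 mV.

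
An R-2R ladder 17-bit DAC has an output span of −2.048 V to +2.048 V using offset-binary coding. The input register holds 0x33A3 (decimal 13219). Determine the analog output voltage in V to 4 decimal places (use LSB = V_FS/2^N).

LSB = 4.096 V / 2^17 = 31.25 µV.
Code 0x33A3 = 13219 decimal.
V_out = (−2.048) + 13219 × 3.125e-05 V = -1.63491 V.

-1.6349 V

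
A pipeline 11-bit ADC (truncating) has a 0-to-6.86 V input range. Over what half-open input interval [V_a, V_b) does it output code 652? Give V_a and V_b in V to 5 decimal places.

[2.18395 V, 2.18729 V)

LSB = 6.86/2^11 = 3.350 mV.
V_a = V_low + 652·LSB = 2.18395 V; V_b = V_low + 653·LSB = 2.18729 V.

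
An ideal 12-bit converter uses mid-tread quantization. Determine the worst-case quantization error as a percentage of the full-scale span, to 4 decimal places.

Rounding → worst-case error = ½ LSB = V_FS/2^13, so 100/8192 = 0.012207 % of full scale.

0.0122 %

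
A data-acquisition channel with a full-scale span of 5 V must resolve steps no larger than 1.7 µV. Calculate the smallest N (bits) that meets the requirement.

22 bits

Number of steps required ≥ 5 V / 1.7 µV = 2941176.47.
Need 2^N ≥ 2941176.47; 2^21 = 2097152, 2^22 = 4194304.
Minimum N = 22.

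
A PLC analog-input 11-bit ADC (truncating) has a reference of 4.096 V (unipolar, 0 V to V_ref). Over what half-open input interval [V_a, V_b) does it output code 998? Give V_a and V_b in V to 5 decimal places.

LSB = 4.096/2^11 = 2.000 mV.
V_a = V_low + 998·LSB = 1.996 V; V_b = V_low + 999·LSB = 1.998 V.

[1.99600 V, 1.99800 V)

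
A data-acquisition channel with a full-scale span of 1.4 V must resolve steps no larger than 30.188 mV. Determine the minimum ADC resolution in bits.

6 bits

Number of steps required ≥ 1.4 V / 30.188 mV = 46.38.
Need 2^N ≥ 46.38; 2^5 = 32, 2^6 = 64.
Minimum N = 6.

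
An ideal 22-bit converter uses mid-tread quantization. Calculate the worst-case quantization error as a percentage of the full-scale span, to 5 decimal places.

0.00001 %

Rounding → worst-case error = ½ LSB = V_FS/2^23, so 100/8388608 = 1.19209e-05 % of full scale.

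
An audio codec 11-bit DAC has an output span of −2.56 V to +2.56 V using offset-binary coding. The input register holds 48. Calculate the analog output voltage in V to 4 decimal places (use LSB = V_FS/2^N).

-2.4400 V

LSB = 5.12 V / 2^11 = 2.500 mV.
V_out = (−2.56) + 48 × 0.0025 V = -2.44 V.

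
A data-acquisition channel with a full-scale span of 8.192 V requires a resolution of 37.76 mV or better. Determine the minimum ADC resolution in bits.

Number of steps required ≥ 8.192 V / 37.76 mV = 216.95.
Need 2^N ≥ 216.95; 2^7 = 128, 2^8 = 256.
Minimum N = 8.

8 bits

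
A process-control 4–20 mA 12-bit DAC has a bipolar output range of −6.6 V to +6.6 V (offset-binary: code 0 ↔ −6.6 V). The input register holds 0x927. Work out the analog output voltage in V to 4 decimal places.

0.9507 V

LSB = 13.2 V / 2^12 = 3.223 mV.
Code 0x927 = 2343 decimal.
V_out = (−6.6) + 2343 × 0.00322266 V = 0.950684 V.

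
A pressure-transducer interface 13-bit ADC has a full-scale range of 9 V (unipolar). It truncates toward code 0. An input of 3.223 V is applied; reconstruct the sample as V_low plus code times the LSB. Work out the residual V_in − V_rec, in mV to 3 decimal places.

0.710 mV

LSB = 9/2^13 = 1.099 mV.
(3.223 − 0)/0.00109863 = 2933.6462; ⌊·⌋ gives code 2933.
Reconstructed: 3.22229 V.
Error = 3.223 − 3.22229 = 0.000709961 V = 0.710 mV.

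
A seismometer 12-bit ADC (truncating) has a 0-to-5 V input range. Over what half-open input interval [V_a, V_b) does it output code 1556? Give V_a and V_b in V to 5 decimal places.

[1.89941 V, 1.90063 V)

LSB = 5/2^12 = 1.221 mV.
V_a = V_low + 1556·LSB = 1.89941 V; V_b = V_low + 1557·LSB = 1.90063 V.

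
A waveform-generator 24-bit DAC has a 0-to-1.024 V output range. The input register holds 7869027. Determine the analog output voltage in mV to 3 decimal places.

LSB = 1.024 V / 2^24 = 0.06 µV.
V_out = 0 + 7869027 × 6.10352e-08 V = 0.480287 V.
= 480.287 mV.

480.287 mV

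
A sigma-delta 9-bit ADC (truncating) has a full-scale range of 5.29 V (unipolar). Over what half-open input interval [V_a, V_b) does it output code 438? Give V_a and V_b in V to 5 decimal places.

LSB = 5.29/2^9 = 10.332 mV.
V_a = V_low + 438·LSB = 4.52543 V; V_b = V_low + 439·LSB = 4.53576 V.

[4.52543 V, 4.53576 V)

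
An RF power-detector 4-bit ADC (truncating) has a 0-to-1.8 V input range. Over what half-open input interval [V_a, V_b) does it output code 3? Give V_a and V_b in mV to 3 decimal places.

LSB = 1.8/2^4 = 112.500 mV.
V_a = V_low + 3·LSB = 0.3375 V; V_b = V_low + 4·LSB = 0.45 V.

[337.500 mV, 450.000 mV)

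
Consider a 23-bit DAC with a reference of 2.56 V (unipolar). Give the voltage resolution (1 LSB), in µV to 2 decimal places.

Full-scale span = 2.56 V.
LSB = 2.56 / 2^23 = 2.56 / 8388608 = 3.05176e-07 V = 0.31 µV.

0.31 µV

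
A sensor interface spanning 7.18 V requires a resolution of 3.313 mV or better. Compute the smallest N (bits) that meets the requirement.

12 bits

Number of steps required ≥ 7.18 V / 3.313 mV = 2167.22.
Need 2^N ≥ 2167.22; 2^11 = 2048, 2^12 = 4096.
Minimum N = 12.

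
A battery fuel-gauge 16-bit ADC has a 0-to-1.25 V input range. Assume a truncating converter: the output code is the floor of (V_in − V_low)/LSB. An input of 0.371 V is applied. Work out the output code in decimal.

code 19451

LSB = 1.25 V / 65536 = 19.07 µV.
(V_in − V_low)/LSB = (0.371 − 0) / 1.90735e-05 = 19451.085.
So the output code is 19451.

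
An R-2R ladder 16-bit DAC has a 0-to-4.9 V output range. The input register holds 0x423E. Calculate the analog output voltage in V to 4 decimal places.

1.2679 V

LSB = 4.9 V / 2^16 = 74.77 µV.
Code 0x423E = 16958 decimal.
V_out = 0 + 16958 × 7.47681e-05 V = 1.26792 V.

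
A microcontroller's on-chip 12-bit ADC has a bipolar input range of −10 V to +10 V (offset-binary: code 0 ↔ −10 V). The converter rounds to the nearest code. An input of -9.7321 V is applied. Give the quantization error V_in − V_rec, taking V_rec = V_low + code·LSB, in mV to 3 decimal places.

Step size: 20 V ÷ 2^12 = 4.883 mV.
(V_in − V_low)/LSB = (-9.7321 − (−10))/0.00488281 = 54.8659 → code 55 (round).
Reconstructed: -9.7314453 V.
Difference: -0.000654687 V → -0.655 mV.

-0.655 mV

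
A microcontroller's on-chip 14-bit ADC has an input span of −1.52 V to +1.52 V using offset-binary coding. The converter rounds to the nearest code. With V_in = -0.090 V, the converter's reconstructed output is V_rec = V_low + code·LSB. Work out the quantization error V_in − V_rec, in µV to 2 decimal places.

-9.77 µV

One LSB is 3.04 V / 16384 = 185.55 µV.
Scaled input = 7706.9474 LSBs, so code = 7707.
Reconstructed: -0.089990234 V.
V_in − V_rec = -9.76563e-06 V = -9.77 µV.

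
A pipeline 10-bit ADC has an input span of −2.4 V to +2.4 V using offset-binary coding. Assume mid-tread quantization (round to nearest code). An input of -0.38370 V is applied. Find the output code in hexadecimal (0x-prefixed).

LSB = 4.8 V / 1024 = 4.688 mV.
Input sits at 430.144 steps above V_low.
round(430.144) = 430.
In hexadecimal (0x-prefixed): 0x1AE.

code 0x1AE (decimal 430)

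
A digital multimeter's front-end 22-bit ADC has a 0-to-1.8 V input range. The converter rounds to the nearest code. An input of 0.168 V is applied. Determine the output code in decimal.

With 4194304 levels over 1.8 V, one step is 0.43 µV.
(V_in − V_low)/LSB = (0.168 − 0) / 4.29153e-07 = 391468.373.
So the output code is 391468.

code 391468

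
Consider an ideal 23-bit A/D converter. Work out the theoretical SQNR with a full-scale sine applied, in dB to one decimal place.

SNR ≈ 6.02·N + 1.76 dB = 6.02·23 + 1.76 = 140.22 dB.

140.2 dB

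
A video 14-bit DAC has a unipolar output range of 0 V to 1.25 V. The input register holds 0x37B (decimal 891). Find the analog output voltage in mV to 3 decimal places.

67.978 mV

LSB = 1.25 V / 2^14 = 76.29 µV.
Code 0x37B = 891 decimal.
V_out = 0 + 891 × 7.62939e-05 V = 0.0679779 V.
= 67.978 mV.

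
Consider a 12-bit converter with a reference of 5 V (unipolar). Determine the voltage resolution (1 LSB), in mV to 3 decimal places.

1.221 mV

Full-scale span = 5 V.
LSB = 5 / 2^12 = 5 / 4096 = 0.0012207 V = 1.221 mV.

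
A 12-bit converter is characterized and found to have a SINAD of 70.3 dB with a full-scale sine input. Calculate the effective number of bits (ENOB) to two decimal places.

ENOB = (SINAD − 1.76) / 6.02 = (70.3 − 1.76)/6.02 = 11.385.

11.39 bits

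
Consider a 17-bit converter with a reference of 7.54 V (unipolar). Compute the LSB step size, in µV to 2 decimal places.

Full-scale span = 7.54 V.
LSB = 7.54 / 2^17 = 7.54 / 131072 = 5.75256e-05 V = 57.53 µV.

57.53 µV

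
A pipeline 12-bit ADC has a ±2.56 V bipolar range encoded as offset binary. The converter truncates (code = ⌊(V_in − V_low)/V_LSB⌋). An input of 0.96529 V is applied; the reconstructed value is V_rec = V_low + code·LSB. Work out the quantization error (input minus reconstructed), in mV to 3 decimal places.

0.290 mV

LSB = 5.12/2^12 = 1.250 mV.
(V_in − V_low)/LSB = (0.96529 − (−2.56))/0.00125 = 2820.2320 → code 2820 (floor).
Reconstructed: 0.965 V.
Error = 0.96529 − 0.965 = 0.00029 V = 0.290 mV.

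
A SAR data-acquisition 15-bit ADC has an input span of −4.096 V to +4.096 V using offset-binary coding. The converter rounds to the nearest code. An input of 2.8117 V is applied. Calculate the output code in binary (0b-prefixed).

Full-scale span = 8.192 V; LSB = 8.192/2^15 = 250.00 µV.
(V_in − V_low)/LSB = (2.8117 − (−4.096)) / 0.00025 = 27630.800.
So the output code is 27631.
In binary (0b-prefixed): 0b110101111101111.

code 0b110101111101111 (decimal 27631)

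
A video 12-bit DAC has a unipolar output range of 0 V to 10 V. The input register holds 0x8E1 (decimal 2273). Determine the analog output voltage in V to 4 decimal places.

LSB = 10 V / 2^12 = 2.441 mV.
Code 0x8E1 = 2273 decimal.
V_out = 0 + 2273 × 0.00244141 V = 5.54932 V.

5.5493 V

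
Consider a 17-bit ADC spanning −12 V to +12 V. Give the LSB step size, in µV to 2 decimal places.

Full-scale span = 24 V.
LSB = 24 / 2^17 = 24 / 131072 = 0.000183105 V = 183.11 µV.

183.11 µV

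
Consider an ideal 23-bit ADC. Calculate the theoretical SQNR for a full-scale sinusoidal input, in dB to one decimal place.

140.2 dB

SNR ≈ 6.02·N + 1.76 dB = 6.02·23 + 1.76 = 140.22 dB.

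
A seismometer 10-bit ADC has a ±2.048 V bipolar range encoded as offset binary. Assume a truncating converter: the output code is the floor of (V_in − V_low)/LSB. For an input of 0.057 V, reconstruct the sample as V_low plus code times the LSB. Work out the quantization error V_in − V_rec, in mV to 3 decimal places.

1.000 mV

Step size: 4.096 V ÷ 2^10 = 4.000 mV.
(V_in − V_low)/LSB = (0.057 − (−2.048))/0.004 = 526.2500 → code 526 (floor).
Reconstructed: 0.056 V.
Error = 0.057 − 0.056 = 0.001 V = 1.000 mV.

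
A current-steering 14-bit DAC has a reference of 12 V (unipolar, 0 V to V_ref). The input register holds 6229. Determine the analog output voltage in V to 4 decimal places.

LSB = 12 V / 2^14 = 0.732 mV.
V_out = 0 + 6229 × 0.000732422 V = 4.56226 V.

4.5623 V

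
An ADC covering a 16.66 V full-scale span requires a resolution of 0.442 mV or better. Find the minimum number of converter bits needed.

16 bits

Number of steps required ≥ 16.66 V / 0.442 mV = 37692.31.
Need 2^N ≥ 37692.31; 2^15 = 32768, 2^16 = 65536.
Minimum N = 16.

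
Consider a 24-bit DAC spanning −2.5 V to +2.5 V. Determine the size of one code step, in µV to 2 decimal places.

Full-scale span = 5 V.
LSB = 5 / 2^24 = 5 / 16777216 = 2.98023e-07 V = 0.30 µV.

0.30 µV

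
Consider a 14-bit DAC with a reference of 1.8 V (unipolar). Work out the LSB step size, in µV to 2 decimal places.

109.86 µV

Full-scale span = 1.8 V.
LSB = 1.8 / 2^14 = 1.8 / 16384 = 0.000109863 V = 109.86 µV.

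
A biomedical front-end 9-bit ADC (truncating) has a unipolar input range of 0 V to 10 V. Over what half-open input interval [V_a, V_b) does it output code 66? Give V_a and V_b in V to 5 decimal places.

LSB = 10/2^9 = 19.531 mV.
V_a = V_low + 66·LSB = 1.28906 V; V_b = V_low + 67·LSB = 1.30859 V.

[1.28906 V, 1.30859 V)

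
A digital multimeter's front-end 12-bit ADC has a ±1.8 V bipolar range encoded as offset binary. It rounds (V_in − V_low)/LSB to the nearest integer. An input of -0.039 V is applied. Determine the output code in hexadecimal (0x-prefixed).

Full-scale span = 3.6 V; LSB = 3.6/2^12 = 0.879 mV.
(V_in − V_low)/LSB = (-0.039 − (−1.8)) / 0.000878906 = 2003.627.
round(2003.627) = 2004.
In hexadecimal (0x-prefixed): 0x7D4.

code 0x7D4 (decimal 2004)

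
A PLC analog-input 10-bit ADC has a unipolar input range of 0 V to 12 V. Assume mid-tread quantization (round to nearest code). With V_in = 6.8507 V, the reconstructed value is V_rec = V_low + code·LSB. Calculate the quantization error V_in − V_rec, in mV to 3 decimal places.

-4.769 mV

LSB = 12/2^10 = 11.719 mV.
(6.8507 − 0)/0.0117188 = 584.5931; round gives code 585.
V_rec = 0 + 585·0.0117188 = 6.8554688 V.
Error = 6.8507 − 6.8554688 = -0.00476875 V = -4.769 mV.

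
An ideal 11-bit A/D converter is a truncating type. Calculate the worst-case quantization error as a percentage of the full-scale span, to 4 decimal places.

Truncating → worst-case error = 1 LSB = V_FS/2^11, so 100/2048 = 0.0488281 % of full scale.

0.0488 %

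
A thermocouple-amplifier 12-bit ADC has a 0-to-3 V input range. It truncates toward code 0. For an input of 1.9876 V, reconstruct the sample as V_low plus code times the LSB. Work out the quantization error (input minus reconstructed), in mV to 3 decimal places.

Step size: 3 V ÷ 2^12 = 0.732 mV.
(1.9876 − 0)/0.000732422 = 2713.7365; ⌊·⌋ gives code 2713.
Code 2713 maps back to 0 + 2713×0.000732422 V = 1.9870605 V.
Difference: 0.000539453 V → 0.539 mV.

0.539 mV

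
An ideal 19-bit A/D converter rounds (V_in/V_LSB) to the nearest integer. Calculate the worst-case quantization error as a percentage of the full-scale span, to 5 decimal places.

0.00010 %

Rounding → worst-case error = ½ LSB = V_FS/2^20, so 100/1048576 = 9.53674e-05 % of full scale.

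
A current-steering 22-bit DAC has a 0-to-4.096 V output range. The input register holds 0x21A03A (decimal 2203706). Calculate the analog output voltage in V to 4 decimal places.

2.1521 V

LSB = 4.096 V / 2^22 = 0.98 µV.
Code 0x21A03A = 2203706 decimal.
V_out = 0 + 2203706 × 9.76563e-07 V = 2.15206 V.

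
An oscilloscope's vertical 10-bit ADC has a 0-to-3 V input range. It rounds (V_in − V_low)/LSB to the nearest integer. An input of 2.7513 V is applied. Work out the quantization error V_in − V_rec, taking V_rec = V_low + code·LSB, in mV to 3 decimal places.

One LSB is 3 V / 1024 = 2.930 mV.
Scaled input = 939.1104 LSBs, so code = 939.
Reconstructed: 2.7509766 V.
Error = 2.7513 − 2.7509766 = 0.000323437 V = 0.323 mV.

0.323 mV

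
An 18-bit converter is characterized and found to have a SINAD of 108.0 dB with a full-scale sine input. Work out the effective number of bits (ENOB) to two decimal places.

ENOB = (SINAD − 1.76) / 6.02 = (108.0 − 1.76)/6.02 = 17.648.

17.65 bits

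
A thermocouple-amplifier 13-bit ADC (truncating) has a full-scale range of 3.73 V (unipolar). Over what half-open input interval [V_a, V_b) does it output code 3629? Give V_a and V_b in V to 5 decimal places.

[1.65236 V, 1.65282 V)

LSB = 3.73/2^13 = 455.32 µV.
V_a = V_low + 3629·LSB = 1.65236 V; V_b = V_low + 3630·LSB = 1.65282 V.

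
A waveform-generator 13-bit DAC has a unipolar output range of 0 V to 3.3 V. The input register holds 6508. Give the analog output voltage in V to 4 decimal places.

2.6216 V

LSB = 3.3 V / 2^13 = 402.83 µV.
V_out = 0 + 6508 × 0.000402832 V = 2.62163 V.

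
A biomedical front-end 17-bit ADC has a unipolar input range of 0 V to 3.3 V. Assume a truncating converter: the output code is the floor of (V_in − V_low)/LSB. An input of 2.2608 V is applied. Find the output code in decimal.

Full-scale span = 3.3 V; LSB = 3.3/2^17 = 25.18 µV.
(2.2608 − 0) / 2.5177e-05 = 89796.236 LSBs.
So the output code is 89796.

code 89796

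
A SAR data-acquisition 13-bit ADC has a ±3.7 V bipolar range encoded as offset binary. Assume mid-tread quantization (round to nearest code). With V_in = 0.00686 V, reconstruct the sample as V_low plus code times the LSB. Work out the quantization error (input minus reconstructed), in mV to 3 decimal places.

-0.367 mV

LSB = 7.4/2^13 = 0.903 mV.
(0.00686 − (−3.7))/0.00090332 = 4103.5942; round gives code 4104.
Reconstructed: 0.0072265625 V.
V_in − V_rec = -0.000366563 V = -0.367 mV.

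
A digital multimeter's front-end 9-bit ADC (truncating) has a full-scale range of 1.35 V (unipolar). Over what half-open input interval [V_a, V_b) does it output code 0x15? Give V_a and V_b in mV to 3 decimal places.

[55.371 mV, 58.008 mV)

LSB = 1.35/2^9 = 2.637 mV.
Code 0x15 = 21 decimal.
V_a = V_low + 21·LSB = 0.0553711 V; V_b = V_low + 22·LSB = 0.0580078 V.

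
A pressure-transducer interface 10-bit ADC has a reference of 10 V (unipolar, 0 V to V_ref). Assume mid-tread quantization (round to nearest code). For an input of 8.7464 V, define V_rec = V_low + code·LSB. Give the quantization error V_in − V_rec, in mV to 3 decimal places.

-3.600 mV

LSB = 10/2^10 = 9.766 mV.
Scaled input = 895.6314 LSBs, so code = 896.
V_rec = 0 + 896·0.00976562 = 8.75 V.
V_in − V_rec = -0.0036 V = -3.600 mV.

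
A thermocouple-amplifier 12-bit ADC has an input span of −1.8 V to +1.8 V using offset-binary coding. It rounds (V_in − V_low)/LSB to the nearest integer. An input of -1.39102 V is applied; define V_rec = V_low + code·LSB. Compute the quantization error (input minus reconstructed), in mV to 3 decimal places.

One LSB is 3.6 V / 4096 = 0.879 mV.
(-1.39102 − (−1.8))/0.000878906 = 465.3284; round gives code 465.
V_rec = (−1.8) + 465·0.000878906 = -1.3913086 V.
Difference: 0.000288594 V → 0.289 mV.

0.289 mV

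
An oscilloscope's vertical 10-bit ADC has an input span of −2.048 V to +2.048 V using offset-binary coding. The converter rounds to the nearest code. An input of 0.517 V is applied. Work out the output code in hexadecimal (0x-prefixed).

code 0x281 (decimal 641)

Full-scale span = 4.096 V; LSB = 4.096/2^10 = 4.000 mV.
Input sits at 641.250 steps above V_low.
round(641.250) = 641.
In hexadecimal (0x-prefixed): 0x281.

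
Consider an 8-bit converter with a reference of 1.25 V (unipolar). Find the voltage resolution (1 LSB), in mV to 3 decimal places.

4.883 mV

Full-scale span = 1.25 V.
LSB = 1.25 / 2^8 = 1.25 / 256 = 0.00488281 V = 4.883 mV.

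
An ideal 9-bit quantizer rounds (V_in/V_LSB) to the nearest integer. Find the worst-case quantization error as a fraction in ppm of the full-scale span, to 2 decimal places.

976.56 ppm

Rounding → worst-case error = ½ LSB = V_FS/2^10, so 1e+06/1024 = 976.562 ppm of full scale.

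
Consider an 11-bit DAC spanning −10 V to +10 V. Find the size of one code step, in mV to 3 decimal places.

9.766 mV

Full-scale span = 20 V.
LSB = 20 / 2^11 = 20 / 2048 = 0.00976562 V = 9.766 mV.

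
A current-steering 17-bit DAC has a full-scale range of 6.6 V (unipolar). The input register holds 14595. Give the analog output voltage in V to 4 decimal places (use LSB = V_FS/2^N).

LSB = 6.6 V / 2^17 = 50.35 µV.
V_out = 0 + 14595 × 5.0354e-05 V = 0.734917 V.

0.7349 V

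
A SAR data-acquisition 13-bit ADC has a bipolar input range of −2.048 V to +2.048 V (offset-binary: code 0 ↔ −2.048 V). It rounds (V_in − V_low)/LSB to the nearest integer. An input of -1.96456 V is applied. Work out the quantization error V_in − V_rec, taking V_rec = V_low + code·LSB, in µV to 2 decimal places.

Step size: 4.096 V ÷ 2^13 = 0.500 mV.
Scaled input = 166.8800 LSBs, so code = 167.
Code 167 maps back to (−2.048) + 167×0.0005 V = -1.9645 V.
Difference: -6e-05 V → -60.00 µV.

-60.00 µV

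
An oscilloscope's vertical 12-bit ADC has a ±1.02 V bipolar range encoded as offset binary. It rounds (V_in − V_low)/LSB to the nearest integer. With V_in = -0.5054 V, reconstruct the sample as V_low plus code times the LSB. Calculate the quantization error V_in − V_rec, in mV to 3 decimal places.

Step size: 2.04 V ÷ 2^12 = 498.05 µV.
(-0.5054 − (−1.02))/0.000498047 = 1033.2361; round gives code 1033.
Code 1033 maps back to (−1.02) + 1033×0.000498047 V = -0.50551758 V.
V_in − V_rec = 0.000117578 V = 0.118 mV.

0.118 mV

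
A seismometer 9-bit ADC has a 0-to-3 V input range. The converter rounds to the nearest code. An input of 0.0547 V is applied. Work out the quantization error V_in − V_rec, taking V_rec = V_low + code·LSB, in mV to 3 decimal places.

1.966 mV

Step size: 3 V ÷ 2^9 = 5.859 mV.
Scaled input = 9.3355 LSBs, so code = 9.
Code 9 maps back to 0 + 9×0.00585938 V = 0.052734375 V.
V_in − V_rec = 0.00196562 V = 1.966 mV.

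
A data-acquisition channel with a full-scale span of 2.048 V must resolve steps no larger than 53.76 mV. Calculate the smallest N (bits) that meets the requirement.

Number of steps required ≥ 2.048 V / 53.76 mV = 38.10.
Need 2^N ≥ 38.10; 2^5 = 32, 2^6 = 64.
Minimum N = 6.

6 bits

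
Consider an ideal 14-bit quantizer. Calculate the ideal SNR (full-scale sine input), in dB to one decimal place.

86.0 dB

SNR ≈ 6.02·N + 1.76 dB = 6.02·14 + 1.76 = 86.04 dB.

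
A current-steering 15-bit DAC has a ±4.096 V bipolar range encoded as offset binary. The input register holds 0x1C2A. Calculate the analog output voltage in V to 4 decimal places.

LSB = 8.192 V / 2^15 = 250.00 µV.
Code 0x1C2A = 7210 decimal.
V_out = (−4.096) + 7210 × 0.00025 V = -2.2935 V.

-2.2935 V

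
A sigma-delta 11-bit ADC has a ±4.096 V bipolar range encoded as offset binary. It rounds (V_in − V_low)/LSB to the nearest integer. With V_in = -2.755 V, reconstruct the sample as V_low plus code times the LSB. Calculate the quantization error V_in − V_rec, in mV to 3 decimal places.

1.000 mV

Step size: 8.192 V ÷ 2^11 = 4.000 mV.
(V_in − V_low)/LSB = (-2.755 − (−4.096))/0.004 = 335.2500 → code 335 (round).
Code 335 maps back to (−4.096) + 335×0.004 V = -2.756 V.
Error = -2.755 − (−2.756) = 0.001 V = 1.000 mV.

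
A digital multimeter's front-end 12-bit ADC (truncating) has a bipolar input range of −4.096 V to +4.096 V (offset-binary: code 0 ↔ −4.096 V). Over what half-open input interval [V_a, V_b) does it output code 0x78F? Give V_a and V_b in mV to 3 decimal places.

[-226.000 mV, -224.000 mV)

LSB = 8.192/2^12 = 2.000 mV.
Code 0x78F = 1935 decimal.
V_a = V_low + 1935·LSB = -0.226 V; V_b = V_low + 1936·LSB = -0.224 V.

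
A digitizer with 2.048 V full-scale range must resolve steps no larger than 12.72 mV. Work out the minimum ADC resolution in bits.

Number of steps required ≥ 2.048 V / 12.72 mV = 161.01.
Need 2^N ≥ 161.01; 2^7 = 128, 2^8 = 256.
Minimum N = 8.

8 bits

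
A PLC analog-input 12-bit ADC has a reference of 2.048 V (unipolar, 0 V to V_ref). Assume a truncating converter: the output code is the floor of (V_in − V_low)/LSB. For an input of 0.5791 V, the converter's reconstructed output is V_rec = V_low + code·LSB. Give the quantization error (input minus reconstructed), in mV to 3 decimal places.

0.100 mV

Step size: 2.048 V ÷ 2^12 = 0.500 mV.
Scaled input = 1158.2000 LSBs, so code = 1158.
Reconstructed: 0.579 V.
Difference: 0.0001 V → 0.100 mV.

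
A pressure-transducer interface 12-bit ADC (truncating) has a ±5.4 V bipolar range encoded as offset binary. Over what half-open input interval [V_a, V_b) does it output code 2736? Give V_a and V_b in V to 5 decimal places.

LSB = 10.8/2^12 = 2.637 mV.
V_a = V_low + 2736·LSB = 1.81406 V; V_b = V_low + 2737·LSB = 1.8167 V.

[1.81406 V, 1.81670 V)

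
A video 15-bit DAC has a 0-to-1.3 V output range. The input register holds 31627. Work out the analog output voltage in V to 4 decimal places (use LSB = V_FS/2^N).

LSB = 1.3 V / 2^15 = 39.67 µV.
V_out = 0 + 31627 × 3.96729e-05 V = 1.25473 V.

1.2547 V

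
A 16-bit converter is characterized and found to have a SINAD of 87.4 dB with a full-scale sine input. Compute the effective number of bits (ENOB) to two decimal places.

ENOB = (SINAD − 1.76) / 6.02 = (87.4 − 1.76)/6.02 = 14.226.

14.23 bits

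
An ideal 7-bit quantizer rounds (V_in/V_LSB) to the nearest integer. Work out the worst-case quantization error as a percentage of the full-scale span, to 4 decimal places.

0.3906 %

Rounding → worst-case error = ½ LSB = V_FS/2^8, so 100/256 = 0.390625 % of full scale.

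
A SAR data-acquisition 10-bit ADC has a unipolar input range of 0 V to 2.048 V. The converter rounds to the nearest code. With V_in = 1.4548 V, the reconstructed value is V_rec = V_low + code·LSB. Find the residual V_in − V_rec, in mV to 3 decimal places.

0.800 mV

One LSB is 2.048 V / 1024 = 2.000 mV.
Scaled input = 727.4000 LSBs, so code = 727.
Reconstructed: 1.454 V.
Difference: 0.0008 V → 0.800 mV.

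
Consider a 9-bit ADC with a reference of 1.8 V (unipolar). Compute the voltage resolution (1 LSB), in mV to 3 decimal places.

3.516 mV

Full-scale span = 1.8 V.
LSB = 1.8 / 2^9 = 1.8 / 512 = 0.00351563 V = 3.516 mV.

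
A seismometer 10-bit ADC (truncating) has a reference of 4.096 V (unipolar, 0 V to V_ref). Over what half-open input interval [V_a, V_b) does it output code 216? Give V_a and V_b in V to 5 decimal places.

LSB = 4.096/2^10 = 4.000 mV.
V_a = V_low + 216·LSB = 0.864 V; V_b = V_low + 217·LSB = 0.868 V.

[0.86400 V, 0.86800 V)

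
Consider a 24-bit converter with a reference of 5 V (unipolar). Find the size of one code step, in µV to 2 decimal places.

Full-scale span = 5 V.
LSB = 5 / 2^24 = 5 / 16777216 = 2.98023e-07 V = 0.30 µV.

0.30 µV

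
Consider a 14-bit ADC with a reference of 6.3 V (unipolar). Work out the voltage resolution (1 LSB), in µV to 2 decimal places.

384.52 µV

Full-scale span = 6.3 V.
LSB = 6.3 / 2^14 = 6.3 / 16384 = 0.000384521 V = 384.52 µV.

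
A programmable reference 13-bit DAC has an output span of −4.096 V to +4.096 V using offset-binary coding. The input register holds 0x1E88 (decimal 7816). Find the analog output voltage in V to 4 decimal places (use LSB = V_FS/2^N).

3.7200 V

LSB = 8.192 V / 2^13 = 1.000 mV.
Code 0x1E88 = 7816 decimal.
V_out = (−4.096) + 7816 × 0.001 V = 3.72 V.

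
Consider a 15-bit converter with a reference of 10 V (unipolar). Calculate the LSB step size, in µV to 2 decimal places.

Full-scale span = 10 V.
LSB = 10 / 2^15 = 10 / 32768 = 0.000305176 V = 305.18 µV.

305.18 µV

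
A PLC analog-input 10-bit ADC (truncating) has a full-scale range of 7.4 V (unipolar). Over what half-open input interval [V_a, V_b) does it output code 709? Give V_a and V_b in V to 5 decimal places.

[5.12363 V, 5.13086 V)

LSB = 7.4/2^10 = 7.227 mV.
V_a = V_low + 709·LSB = 5.12363 V; V_b = V_low + 710·LSB = 5.13086 V.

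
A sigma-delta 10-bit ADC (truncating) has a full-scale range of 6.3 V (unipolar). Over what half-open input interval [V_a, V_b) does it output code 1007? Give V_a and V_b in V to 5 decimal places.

[6.19541 V, 6.20156 V)

LSB = 6.3/2^10 = 6.152 mV.
V_a = V_low + 1007·LSB = 6.19541 V; V_b = V_low + 1008·LSB = 6.20156 V.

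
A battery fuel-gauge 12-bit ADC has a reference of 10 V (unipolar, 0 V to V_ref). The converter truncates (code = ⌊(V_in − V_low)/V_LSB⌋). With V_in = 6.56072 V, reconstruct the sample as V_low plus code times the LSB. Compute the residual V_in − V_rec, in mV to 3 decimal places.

0.661 mV

One LSB is 10 V / 4096 = 2.441 mV.
(6.56072 − 0)/0.00244141 = 2687.2709; ⌊·⌋ gives code 2687.
Reconstructed: 6.5600586 V.
Difference: 0.000661406 V → 0.661 mV.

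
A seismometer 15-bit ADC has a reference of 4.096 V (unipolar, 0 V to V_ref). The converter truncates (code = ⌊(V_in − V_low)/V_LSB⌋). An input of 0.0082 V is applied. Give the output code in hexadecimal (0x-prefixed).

code 0x41 (decimal 65)

LSB = 4.096 V / 32768 = 125.00 µV.
Input sits at 65.600 steps above V_low.
So the output code is 65.
In hexadecimal (0x-prefixed): 0x41.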